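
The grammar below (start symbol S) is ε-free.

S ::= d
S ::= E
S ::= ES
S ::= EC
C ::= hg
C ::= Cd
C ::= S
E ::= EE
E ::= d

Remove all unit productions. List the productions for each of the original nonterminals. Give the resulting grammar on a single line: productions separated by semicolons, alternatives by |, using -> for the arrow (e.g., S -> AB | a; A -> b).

S -> d | EC | EE | ES; C -> d | Cd | EC | EE | ES | hg; E -> d | EE

Unit productions: C->S, S->E.
Unit pairs (A ⇒* B via units): (C,E), (C,S), (S,E).
S: inherits non-unit rules of {E, S} → EC | EE | ES | d.
C: inherits non-unit rules of {C, E, S} → Cd | EC | EE | ES | d | hg.
E: inherits non-unit rules of {E} → EE | d.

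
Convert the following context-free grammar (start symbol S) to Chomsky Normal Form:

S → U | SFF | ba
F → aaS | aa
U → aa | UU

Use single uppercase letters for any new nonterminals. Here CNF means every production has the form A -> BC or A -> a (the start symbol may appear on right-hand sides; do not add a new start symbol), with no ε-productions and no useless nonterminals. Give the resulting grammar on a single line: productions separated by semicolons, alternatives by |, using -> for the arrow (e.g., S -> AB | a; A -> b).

S -> AA | BA | SD | UU; A -> a; B -> b; C -> AS; D -> FF; F -> AA | AC; U -> AA | UU

No ε-productions.
After unit-elimination: S -> UU | aa | ba | SFF; F -> aa | aaS; U -> UU | aa.
TERM: introduce A -> a, B -> b and substitute in every rule of length ≥2.
BIN: F -> AAS becomes F -> AC, C -> AS; S -> SFF becomes S -> SD, D -> FF.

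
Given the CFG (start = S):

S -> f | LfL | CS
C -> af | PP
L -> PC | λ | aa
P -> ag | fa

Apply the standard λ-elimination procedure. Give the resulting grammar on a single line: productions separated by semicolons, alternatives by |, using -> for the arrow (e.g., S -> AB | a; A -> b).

S -> f | CS | Lf | fL | LfL; C -> PP | af; L -> PC | aa; P -> ag | fa

Nullable set: {L}.
S -> LfL: L, L nullable, giving Lf | LfL | f | fL.
Drop L -> λ.
Unchanged (no nullable symbols): S -> CS; S -> f; C -> PP; C -> af; L -> PC; L -> aa; P -> ag; P -> fa.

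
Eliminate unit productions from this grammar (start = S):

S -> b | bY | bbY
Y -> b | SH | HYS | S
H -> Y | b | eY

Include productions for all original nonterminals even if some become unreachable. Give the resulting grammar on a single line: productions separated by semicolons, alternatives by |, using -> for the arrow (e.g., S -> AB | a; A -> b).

Unit productions: H->Y, Y->S.
Unit pairs (A ⇒* B via units): (H,S), (H,Y), (Y,S).
S: inherits non-unit rules of {S} → b | bY | bbY.
H: inherits non-unit rules of {H, S, Y} → HYS | SH | b | bY | bbY | eY.
Y: inherits non-unit rules of {S, Y} → HYS | SH | b | bY | bbY.

S -> b | bY | bbY; H -> b | SH | bY | eY | HYS | bbY; Y -> b | SH | bY | HYS | bbY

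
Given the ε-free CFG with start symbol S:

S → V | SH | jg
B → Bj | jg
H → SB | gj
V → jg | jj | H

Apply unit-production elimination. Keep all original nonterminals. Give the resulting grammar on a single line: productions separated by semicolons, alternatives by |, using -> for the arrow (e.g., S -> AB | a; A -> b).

S -> SB | SH | gj | jg | jj; B -> Bj | jg; H -> SB | gj; V -> SB | gj | jg | jj

Unit productions: S->V, V->H.
Unit pairs (A ⇒* B via units): (S,H), (S,V), (V,H).
S: inherits non-unit rules of {H, S, V} → SB | SH | gj | jg | jj.
B: inherits non-unit rules of {B} → Bj | jg.
H: inherits non-unit rules of {H} → SB | gj.
V: inherits non-unit rules of {H, V} → SB | gj | jg | jj.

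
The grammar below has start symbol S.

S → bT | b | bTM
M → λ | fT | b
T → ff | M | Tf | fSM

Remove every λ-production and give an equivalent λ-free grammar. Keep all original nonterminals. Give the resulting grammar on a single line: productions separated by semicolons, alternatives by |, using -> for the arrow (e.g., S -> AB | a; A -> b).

Nullable set: {M, T}.
S -> bT: T nullable, giving b | bT.
S -> bTM: T, M nullable, giving b | bM | bT | bTM.
Drop M -> λ.
M -> fT: T nullable, giving f | fT.
T -> M: M nullable, giving M.
T -> Tf: T nullable, giving Tf | f.
T -> fSM: M nullable, giving fS | fSM.
Unchanged (no nullable symbols): S -> b; M -> b; T -> ff.

S -> b | bM | bT | bTM; M -> b | f | fT; T -> M | f | Tf | fS | ff | fSM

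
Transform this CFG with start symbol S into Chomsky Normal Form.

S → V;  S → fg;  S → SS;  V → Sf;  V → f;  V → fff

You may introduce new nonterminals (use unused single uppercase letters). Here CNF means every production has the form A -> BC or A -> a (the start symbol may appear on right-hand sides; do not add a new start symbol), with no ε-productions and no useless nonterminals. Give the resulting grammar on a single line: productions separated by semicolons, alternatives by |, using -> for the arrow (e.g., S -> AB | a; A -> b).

No ε-productions.
After unit-elimination: S -> f | SS | Sf | fg | fff; V -> f | Sf | fff.
TERM: introduce A -> f, B -> g and substitute in every rule of length ≥2.
BIN: S -> AAA becomes S -> AC, C -> AA; V -> AAA becomes V -> AD, D -> AA.
Drop unreachable/unproductive: V.

S -> f | AB | AC | SA | SS; A -> f; B -> g; C -> AA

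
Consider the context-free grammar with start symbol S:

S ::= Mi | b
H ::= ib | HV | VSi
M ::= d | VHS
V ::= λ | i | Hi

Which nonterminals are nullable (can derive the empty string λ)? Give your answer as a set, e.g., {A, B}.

Directly nullable (have an ε-rule): {V}.
Not nullable: H, M, S — each has a terminal in every rule's right-hand side or depends on a non-nullable symbol.

{V}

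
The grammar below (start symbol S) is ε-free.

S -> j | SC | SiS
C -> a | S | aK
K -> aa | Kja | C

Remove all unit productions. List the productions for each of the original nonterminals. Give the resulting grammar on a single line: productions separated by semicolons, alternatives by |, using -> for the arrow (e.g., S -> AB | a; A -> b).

S -> j | SC | SiS; C -> a | j | SC | aK | SiS; K -> a | j | SC | aK | aa | Kja | SiS

Unit productions: C->S, K->C.
Unit pairs (A ⇒* B via units): (C,S), (K,C), (K,S).
S: inherits non-unit rules of {S} → SC | SiS | j.
C: inherits non-unit rules of {C, S} → SC | SiS | a | aK | j.
K: inherits non-unit rules of {C, K, S} → Kja | SC | SiS | a | aK | aa | j.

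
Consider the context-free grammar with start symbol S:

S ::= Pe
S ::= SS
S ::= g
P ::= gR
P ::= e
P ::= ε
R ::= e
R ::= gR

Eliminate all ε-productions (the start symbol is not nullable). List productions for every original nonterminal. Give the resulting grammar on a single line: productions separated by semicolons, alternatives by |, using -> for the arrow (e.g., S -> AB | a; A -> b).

S -> e | g | Pe | SS; P -> e | gR; R -> e | gR

Nullable set: {P}.
S -> Pe: P nullable, giving Pe | e.
Drop P -> ε.
Unchanged (no nullable symbols): S -> SS; S -> g; P -> e; P -> gR; R -> e; R -> gR.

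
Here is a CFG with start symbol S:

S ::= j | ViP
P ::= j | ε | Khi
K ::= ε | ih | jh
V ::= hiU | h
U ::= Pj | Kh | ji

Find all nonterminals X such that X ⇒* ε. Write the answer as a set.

Directly nullable (have an ε-rule): {K, P}.
Not nullable: S, U, V — each has a terminal in every rule's right-hand side or depends on a non-nullable symbol.

{K, P}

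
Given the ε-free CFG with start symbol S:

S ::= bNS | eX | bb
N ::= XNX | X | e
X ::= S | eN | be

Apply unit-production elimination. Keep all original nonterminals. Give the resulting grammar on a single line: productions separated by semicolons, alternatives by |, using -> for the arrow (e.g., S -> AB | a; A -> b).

Unit productions: N->X, X->S.
Unit pairs (A ⇒* B via units): (N,S), (N,X), (X,S).
S: inherits non-unit rules of {S} → bNS | bb | eX.
N: inherits non-unit rules of {N, S, X} → XNX | bNS | bb | be | e | eN | eX.
X: inherits non-unit rules of {S, X} → bNS | bb | be | eN | eX.

S -> bb | eX | bNS; N -> e | bb | be | eN | eX | XNX | bNS; X -> bb | be | eN | eX | bNS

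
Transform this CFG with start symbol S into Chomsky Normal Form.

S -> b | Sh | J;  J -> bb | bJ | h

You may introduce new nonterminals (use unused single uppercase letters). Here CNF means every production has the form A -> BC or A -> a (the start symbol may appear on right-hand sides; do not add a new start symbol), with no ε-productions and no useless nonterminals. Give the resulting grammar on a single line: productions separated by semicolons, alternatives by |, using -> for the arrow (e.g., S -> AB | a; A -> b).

No ε-productions.
After unit-elimination: S -> b | h | Sh | bJ | bb; J -> h | bJ | bb.
TERM: introduce A -> b, B -> h and substitute in every rule of length ≥2.

S -> b | h | AA | AJ | SB; A -> b; B -> h; J -> h | AA | AJ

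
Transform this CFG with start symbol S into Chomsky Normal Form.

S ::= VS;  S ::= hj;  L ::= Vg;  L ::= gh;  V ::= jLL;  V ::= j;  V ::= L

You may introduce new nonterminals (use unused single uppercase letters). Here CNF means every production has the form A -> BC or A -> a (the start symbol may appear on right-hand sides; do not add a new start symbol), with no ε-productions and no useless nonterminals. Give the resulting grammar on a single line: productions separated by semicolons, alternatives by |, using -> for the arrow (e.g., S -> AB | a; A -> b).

S -> BC | VS; A -> g; B -> h; C -> j; D -> LL; L -> AB | VA; V -> j | AB | CD | VA

No ε-productions.
After unit-elimination: S -> VS | hj; L -> Vg | gh; V -> j | Vg | gh | jLL.
TERM: introduce A -> g, B -> h, C -> j and substitute in every rule of length ≥2.
BIN: V -> CLL becomes V -> CD, D -> LL.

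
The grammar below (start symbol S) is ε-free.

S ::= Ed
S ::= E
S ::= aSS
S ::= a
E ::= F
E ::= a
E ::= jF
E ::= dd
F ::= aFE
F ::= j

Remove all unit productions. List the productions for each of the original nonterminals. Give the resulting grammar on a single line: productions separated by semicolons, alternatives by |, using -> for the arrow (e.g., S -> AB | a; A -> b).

S -> a | j | Ed | dd | jF | aFE | aSS; E -> a | j | dd | jF | aFE; F -> j | aFE

Unit productions: E->F, S->E.
Unit pairs (A ⇒* B via units): (E,F), (S,E), (S,F).
S: inherits non-unit rules of {E, F, S} → Ed | a | aFE | aSS | dd | j | jF.
E: inherits non-unit rules of {E, F} → a | aFE | dd | j | jF.
F: inherits non-unit rules of {F} → aFE | j.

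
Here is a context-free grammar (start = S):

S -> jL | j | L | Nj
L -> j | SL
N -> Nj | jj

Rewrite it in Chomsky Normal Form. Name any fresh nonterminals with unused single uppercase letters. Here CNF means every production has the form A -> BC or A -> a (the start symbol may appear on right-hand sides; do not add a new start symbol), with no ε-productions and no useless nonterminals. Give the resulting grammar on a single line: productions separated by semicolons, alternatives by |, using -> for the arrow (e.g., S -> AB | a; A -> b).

No ε-productions.
After unit-elimination: S -> j | Nj | SL | jL; L -> j | SL; N -> Nj | jj.
TERM: introduce A -> j and substitute in every rule of length ≥2.

S -> j | AL | NA | SL; A -> j; L -> j | SL; N -> AA | NA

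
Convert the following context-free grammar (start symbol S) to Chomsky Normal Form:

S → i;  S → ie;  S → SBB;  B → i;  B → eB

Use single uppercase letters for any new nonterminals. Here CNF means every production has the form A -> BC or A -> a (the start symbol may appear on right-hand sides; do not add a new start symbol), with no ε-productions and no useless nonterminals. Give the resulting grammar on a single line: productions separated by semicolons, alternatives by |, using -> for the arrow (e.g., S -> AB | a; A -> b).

S -> i | CA | SD; A -> e; B -> i | AB; C -> i; D -> BB

No ε-productions.
No unit productions to eliminate.
TERM: introduce A -> e, C -> i and substitute in every rule of length ≥2.
BIN: S -> SBB becomes S -> SD, D -> BB.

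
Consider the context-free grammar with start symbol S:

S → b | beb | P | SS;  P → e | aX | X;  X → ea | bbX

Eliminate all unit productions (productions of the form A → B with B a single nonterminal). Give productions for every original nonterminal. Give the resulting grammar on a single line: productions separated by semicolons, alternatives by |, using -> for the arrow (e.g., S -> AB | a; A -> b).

Unit productions: P->X, S->P.
Unit pairs (A ⇒* B via units): (P,X), (S,P), (S,X).
S: inherits non-unit rules of {P, S, X} → SS | aX | b | bbX | beb | e | ea.
P: inherits non-unit rules of {P, X} → aX | bbX | e | ea.
X: inherits non-unit rules of {X} → bbX | ea.

S -> b | e | SS | aX | ea | bbX | beb; P -> e | aX | ea | bbX; X -> ea | bbX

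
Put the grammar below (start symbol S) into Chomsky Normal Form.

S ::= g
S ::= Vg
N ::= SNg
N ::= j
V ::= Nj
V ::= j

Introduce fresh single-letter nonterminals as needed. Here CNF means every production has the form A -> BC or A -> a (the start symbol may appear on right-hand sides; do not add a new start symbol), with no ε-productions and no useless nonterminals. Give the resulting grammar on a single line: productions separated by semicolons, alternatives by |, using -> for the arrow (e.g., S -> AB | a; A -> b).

No ε-productions.
No unit productions to eliminate.
TERM: introduce A -> g, B -> j and substitute in every rule of length ≥2.
BIN: N -> SNA becomes N -> SC, C -> NA.

S -> g | VA; A -> g; B -> j; C -> NA; N -> j | SC; V -> j | NB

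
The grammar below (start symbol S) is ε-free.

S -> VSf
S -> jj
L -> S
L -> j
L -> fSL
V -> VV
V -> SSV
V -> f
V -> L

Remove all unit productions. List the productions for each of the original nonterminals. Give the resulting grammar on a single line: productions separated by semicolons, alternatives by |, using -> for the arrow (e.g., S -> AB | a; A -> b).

S -> jj | VSf; L -> j | jj | VSf | fSL; V -> f | j | VV | jj | SSV | VSf | fSL

Unit productions: L->S, V->L.
Unit pairs (A ⇒* B via units): (L,S), (V,L), (V,S).
S: inherits non-unit rules of {S} → VSf | jj.
L: inherits non-unit rules of {L, S} → VSf | fSL | j | jj.
V: inherits non-unit rules of {L, S, V} → SSV | VSf | VV | f | fSL | j | jj.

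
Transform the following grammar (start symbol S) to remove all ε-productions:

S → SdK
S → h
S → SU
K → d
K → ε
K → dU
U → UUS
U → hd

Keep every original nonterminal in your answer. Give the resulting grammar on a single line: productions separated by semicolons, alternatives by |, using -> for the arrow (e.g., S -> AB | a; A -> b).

Nullable set: {K}.
S -> SdK: K nullable, giving Sd | SdK.
Drop K -> ε.
Unchanged (no nullable symbols): S -> SU; S -> h; K -> d; K -> dU; U -> UUS; U -> hd.

S -> h | SU | Sd | SdK; K -> d | dU; U -> hd | UUS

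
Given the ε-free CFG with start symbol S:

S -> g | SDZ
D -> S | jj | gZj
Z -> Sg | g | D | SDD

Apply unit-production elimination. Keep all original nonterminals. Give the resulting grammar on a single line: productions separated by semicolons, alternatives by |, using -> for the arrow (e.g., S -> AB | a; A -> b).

Unit productions: D->S, Z->D.
Unit pairs (A ⇒* B via units): (D,S), (Z,D), (Z,S).
S: inherits non-unit rules of {S} → SDZ | g.
D: inherits non-unit rules of {D, S} → SDZ | g | gZj | jj.
Z: inherits non-unit rules of {D, S, Z} → SDD | SDZ | Sg | g | gZj | jj.

S -> g | SDZ; D -> g | jj | SDZ | gZj; Z -> g | Sg | jj | SDD | SDZ | gZj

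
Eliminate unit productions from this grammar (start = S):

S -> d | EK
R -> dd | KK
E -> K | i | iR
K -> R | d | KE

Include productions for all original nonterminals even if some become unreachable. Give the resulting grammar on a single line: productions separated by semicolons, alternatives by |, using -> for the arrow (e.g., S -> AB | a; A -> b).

S -> d | EK; E -> d | i | KE | KK | dd | iR; K -> d | KE | KK | dd; R -> KK | dd

Unit productions: E->K, K->R.
Unit pairs (A ⇒* B via units): (E,K), (E,R), (K,R).
S: inherits non-unit rules of {S} → EK | d.
E: inherits non-unit rules of {E, K, R} → KE | KK | d | dd | i | iR.
K: inherits non-unit rules of {K, R} → KE | KK | d | dd.
R: inherits non-unit rules of {R} → KK | dd.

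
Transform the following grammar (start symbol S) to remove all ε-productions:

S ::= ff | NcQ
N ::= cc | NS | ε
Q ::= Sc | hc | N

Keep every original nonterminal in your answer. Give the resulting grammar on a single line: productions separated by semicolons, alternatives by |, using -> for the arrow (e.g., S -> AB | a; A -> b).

Nullable set: {N, Q}.
S -> NcQ: N, Q nullable, giving Nc | NcQ | c | cQ.
Drop N -> ε.
N -> NS: N nullable, giving NS | S.
Q -> N: N nullable, giving N.
Unchanged (no nullable symbols): S -> ff; N -> cc; Q -> Sc; Q -> hc.

S -> c | Nc | cQ | ff | NcQ; N -> S | NS | cc; Q -> N | Sc | hc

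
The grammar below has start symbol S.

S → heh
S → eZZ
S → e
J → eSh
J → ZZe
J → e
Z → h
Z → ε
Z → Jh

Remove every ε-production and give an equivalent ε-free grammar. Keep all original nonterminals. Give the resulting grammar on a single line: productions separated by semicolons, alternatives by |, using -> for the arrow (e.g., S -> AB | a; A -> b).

S -> e | eZ | eZZ | heh; J -> e | Ze | ZZe | eSh; Z -> h | Jh

Nullable set: {Z}.
S -> eZZ: Z, Z nullable, giving e | eZ | eZZ.
J -> ZZe: Z, Z nullable, giving ZZe | Ze | e.
Drop Z -> ε.
Unchanged (no nullable symbols): S -> e; S -> heh; J -> e; J -> eSh; Z -> Jh; Z -> h.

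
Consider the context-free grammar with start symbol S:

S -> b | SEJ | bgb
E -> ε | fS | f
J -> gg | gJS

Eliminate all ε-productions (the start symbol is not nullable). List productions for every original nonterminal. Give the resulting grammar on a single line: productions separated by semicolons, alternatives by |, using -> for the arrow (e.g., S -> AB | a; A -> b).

S -> b | SJ | SEJ | bgb; E -> f | fS; J -> gg | gJS

Nullable set: {E}.
S -> SEJ: E nullable, giving SEJ | SJ.
Drop E -> ε.
Unchanged (no nullable symbols): S -> b; S -> bgb; E -> f; E -> fS; J -> gJS; J -> gg.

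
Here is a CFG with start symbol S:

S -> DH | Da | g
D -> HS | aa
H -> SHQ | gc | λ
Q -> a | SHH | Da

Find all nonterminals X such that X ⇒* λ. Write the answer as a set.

Directly nullable (have an ε-rule): {H}.
Not nullable: D, Q, S — each has a terminal in every rule's right-hand side or depends on a non-nullable symbol.

{H}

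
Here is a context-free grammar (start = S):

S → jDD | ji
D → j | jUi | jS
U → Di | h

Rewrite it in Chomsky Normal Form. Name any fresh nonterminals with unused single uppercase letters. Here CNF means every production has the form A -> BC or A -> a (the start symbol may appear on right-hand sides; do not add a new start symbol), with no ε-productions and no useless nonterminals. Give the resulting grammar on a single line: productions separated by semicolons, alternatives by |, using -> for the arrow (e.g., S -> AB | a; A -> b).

S -> AB | AE; A -> j; B -> i; C -> UB; D -> j | AC | AS; E -> DD; U -> h | DB

No ε-productions.
No unit productions to eliminate.
TERM: introduce B -> i, A -> j and substitute in every rule of length ≥2.
BIN: D -> AUB becomes D -> AC, C -> UB; S -> ADD becomes S -> AE, E -> DD.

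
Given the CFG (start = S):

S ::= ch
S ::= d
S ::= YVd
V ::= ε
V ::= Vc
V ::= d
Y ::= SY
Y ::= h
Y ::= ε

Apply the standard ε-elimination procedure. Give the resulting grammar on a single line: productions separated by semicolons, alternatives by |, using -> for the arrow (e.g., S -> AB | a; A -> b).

S -> d | Vd | Yd | ch | YVd; V -> c | d | Vc; Y -> S | h | SY

Nullable set: {V, Y}.
S -> YVd: Y, V nullable, giving Vd | YVd | Yd | d.
Drop V -> ε.
V -> Vc: V nullable, giving Vc | c.
Drop Y -> ε.
Y -> SY: Y nullable, giving S | SY.
Unchanged (no nullable symbols): S -> ch; S -> d; V -> d; Y -> h.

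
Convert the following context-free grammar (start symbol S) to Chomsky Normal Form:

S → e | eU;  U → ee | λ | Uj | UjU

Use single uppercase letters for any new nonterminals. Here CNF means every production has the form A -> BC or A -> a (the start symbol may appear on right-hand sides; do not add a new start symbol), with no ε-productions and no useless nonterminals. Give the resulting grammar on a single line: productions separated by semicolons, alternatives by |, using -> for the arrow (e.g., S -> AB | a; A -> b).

S -> e | AU; A -> e; B -> j; C -> BU; U -> j | AA | BU | UB | UC

Nullable: {U}; after ε-elimination: S -> e | eU; U -> j | Uj | ee | jU | UjU.
No unit productions to eliminate.
TERM: introduce A -> e, B -> j and substitute in every rule of length ≥2.
BIN: U -> UBU becomes U -> UC, C -> BU.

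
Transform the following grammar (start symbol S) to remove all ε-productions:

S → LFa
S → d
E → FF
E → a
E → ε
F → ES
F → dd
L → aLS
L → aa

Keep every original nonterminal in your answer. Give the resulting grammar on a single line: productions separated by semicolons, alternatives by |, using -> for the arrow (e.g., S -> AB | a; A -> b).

S -> d | LFa; E -> a | FF; F -> S | ES | dd; L -> aa | aLS

Nullable set: {E}.
Drop E -> ε.
F -> ES: E nullable, giving ES | S.
Unchanged (no nullable symbols): S -> LFa; S -> d; E -> FF; E -> a; F -> dd; L -> aLS; L -> aa.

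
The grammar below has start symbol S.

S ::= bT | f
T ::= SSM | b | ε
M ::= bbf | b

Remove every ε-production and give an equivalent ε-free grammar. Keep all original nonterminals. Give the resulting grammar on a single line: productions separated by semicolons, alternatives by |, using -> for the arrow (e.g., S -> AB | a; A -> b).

Nullable set: {T}.
S -> bT: T nullable, giving b | bT.
Drop T -> ε.
Unchanged (no nullable symbols): S -> f; M -> b; M -> bbf; T -> SSM; T -> b.

S -> b | f | bT; M -> b | bbf; T -> b | SSM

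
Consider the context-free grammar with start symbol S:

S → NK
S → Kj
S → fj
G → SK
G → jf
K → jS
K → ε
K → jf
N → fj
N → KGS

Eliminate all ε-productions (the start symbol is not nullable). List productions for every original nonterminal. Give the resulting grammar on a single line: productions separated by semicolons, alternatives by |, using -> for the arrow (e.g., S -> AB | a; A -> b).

S -> N | j | Kj | NK | fj; G -> S | SK | jf; K -> jS | jf; N -> GS | fj | KGS

Nullable set: {K}.
S -> Kj: K nullable, giving Kj | j.
S -> NK: K nullable, giving N | NK.
G -> SK: K nullable, giving S | SK.
Drop K -> ε.
N -> KGS: K nullable, giving GS | KGS.
Unchanged (no nullable symbols): S -> fj; G -> jf; K -> jS; K -> jf; N -> fj.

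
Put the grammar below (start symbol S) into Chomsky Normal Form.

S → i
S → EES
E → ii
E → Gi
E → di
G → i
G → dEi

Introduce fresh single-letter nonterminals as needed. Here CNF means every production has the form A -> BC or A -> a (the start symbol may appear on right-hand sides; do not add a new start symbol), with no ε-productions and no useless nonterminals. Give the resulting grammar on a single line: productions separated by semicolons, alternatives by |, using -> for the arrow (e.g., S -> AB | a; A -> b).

S -> i | ED; A -> i; B -> d; C -> EA; D -> ES; E -> AA | BA | GA; G -> i | BC

No ε-productions.
No unit productions to eliminate.
TERM: introduce B -> d, A -> i and substitute in every rule of length ≥2.
BIN: G -> BEA becomes G -> BC, C -> EA; S -> EES becomes S -> ED, D -> ES.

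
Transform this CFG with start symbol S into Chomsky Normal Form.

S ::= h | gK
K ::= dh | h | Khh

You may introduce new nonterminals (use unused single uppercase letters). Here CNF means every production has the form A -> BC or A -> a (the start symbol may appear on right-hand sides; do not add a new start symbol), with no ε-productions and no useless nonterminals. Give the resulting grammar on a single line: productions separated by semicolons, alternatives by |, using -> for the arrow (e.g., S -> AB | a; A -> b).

S -> h | CK; A -> h; B -> d; C -> g; D -> AA; K -> h | BA | KD

No ε-productions.
No unit productions to eliminate.
TERM: introduce B -> d, C -> g, A -> h and substitute in every rule of length ≥2.
BIN: K -> KAA becomes K -> KD, D -> AA.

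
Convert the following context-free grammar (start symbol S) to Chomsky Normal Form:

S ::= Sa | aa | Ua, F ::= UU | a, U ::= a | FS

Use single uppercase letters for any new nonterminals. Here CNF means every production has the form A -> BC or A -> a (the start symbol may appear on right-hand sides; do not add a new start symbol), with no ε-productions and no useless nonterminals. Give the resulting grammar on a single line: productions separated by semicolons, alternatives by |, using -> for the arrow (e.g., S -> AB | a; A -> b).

No ε-productions.
No unit productions to eliminate.
TERM: introduce A -> a and substitute in every rule of length ≥2.

S -> AA | SA | UA; A -> a; F -> a | UU; U -> a | FS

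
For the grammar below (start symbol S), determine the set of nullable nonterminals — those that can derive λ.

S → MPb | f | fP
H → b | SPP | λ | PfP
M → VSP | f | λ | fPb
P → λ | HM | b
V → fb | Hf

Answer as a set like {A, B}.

Directly nullable (have an ε-rule): {H, M, P}.
Not nullable: S, V — each has a terminal in every rule's right-hand side or depends on a non-nullable symbol.

{H, M, P}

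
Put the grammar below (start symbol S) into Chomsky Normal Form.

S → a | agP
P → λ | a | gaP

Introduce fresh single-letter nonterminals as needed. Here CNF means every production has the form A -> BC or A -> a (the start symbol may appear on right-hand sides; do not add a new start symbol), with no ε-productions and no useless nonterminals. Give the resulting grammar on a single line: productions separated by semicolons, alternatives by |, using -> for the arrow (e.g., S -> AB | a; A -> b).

Nullable: {P}; after ε-elimination: S -> a | ag | agP; P -> a | ga | gaP.
No unit productions to eliminate.
TERM: introduce B -> a, A -> g and substitute in every rule of length ≥2.
BIN: P -> ABP becomes P -> AC, C -> BP; S -> BAP becomes S -> BD, D -> AP.

S -> a | BA | BD; A -> g; B -> a; C -> BP; D -> AP; P -> a | AB | AC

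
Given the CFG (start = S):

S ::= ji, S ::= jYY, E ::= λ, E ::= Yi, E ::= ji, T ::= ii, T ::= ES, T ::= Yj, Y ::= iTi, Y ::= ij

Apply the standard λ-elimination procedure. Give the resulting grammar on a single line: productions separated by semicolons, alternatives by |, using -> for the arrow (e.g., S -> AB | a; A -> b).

Nullable set: {E}.
Drop E -> λ.
T -> ES: E nullable, giving ES | S.
Unchanged (no nullable symbols): S -> jYY; S -> ji; E -> Yi; E -> ji; T -> Yj; T -> ii; Y -> iTi; Y -> ij.

S -> ji | jYY; E -> Yi | ji; T -> S | ES | Yj | ii; Y -> ij | iTi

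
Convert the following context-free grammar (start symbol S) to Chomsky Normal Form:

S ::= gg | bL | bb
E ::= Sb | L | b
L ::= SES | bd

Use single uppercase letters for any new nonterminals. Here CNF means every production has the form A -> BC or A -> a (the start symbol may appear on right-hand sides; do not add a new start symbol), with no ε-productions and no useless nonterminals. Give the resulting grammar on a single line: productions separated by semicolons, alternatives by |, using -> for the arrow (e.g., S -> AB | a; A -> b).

S -> AA | AL | CC; A -> b; B -> d; C -> g; D -> ES; E -> b | AB | SA | SD; F -> ES; L -> AB | SF

No ε-productions.
After unit-elimination: S -> bL | bb | gg; E -> b | Sb | bd | SES; L -> bd | SES.
TERM: introduce A -> b, B -> d, C -> g and substitute in every rule of length ≥2.
BIN: E -> SES becomes E -> SD, D -> ES; L -> SES becomes L -> SF, F -> ES.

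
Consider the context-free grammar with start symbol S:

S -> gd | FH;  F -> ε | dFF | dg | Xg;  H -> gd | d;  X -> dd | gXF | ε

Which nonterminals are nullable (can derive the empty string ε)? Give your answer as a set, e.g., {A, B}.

Directly nullable (have an ε-rule): {F, X}.
Not nullable: H, S — each has a terminal in every rule's right-hand side or depends on a non-nullable symbol.

{F, X}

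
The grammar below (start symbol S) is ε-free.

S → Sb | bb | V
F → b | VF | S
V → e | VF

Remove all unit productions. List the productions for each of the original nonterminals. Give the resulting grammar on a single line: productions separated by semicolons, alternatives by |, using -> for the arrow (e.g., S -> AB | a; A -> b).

Unit productions: F->S, S->V.
Unit pairs (A ⇒* B via units): (F,S), (F,V), (S,V).
S: inherits non-unit rules of {S, V} → Sb | VF | bb | e.
F: inherits non-unit rules of {F, S, V} → Sb | VF | b | bb | e.
V: inherits non-unit rules of {V} → VF | e.

S -> e | Sb | VF | bb; F -> b | e | Sb | VF | bb; V -> e | VF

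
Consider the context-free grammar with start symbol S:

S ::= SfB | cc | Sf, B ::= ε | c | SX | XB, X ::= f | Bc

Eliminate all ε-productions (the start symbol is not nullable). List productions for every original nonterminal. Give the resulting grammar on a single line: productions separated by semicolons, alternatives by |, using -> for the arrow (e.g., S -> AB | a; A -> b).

Nullable set: {B}.
S -> SfB: B nullable, giving Sf | SfB.
Drop B -> ε.
B -> XB: B nullable, giving X | XB.
X -> Bc: B nullable, giving Bc | c.
Unchanged (no nullable symbols): S -> Sf; S -> cc; B -> SX; B -> c; X -> f.

S -> Sf | cc | SfB; B -> X | c | SX | XB; X -> c | f | Bc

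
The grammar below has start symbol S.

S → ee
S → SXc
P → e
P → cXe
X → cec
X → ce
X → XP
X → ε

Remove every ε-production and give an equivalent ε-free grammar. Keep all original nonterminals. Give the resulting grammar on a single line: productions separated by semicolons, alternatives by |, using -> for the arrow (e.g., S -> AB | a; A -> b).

S -> Sc | ee | SXc; P -> e | ce | cXe; X -> P | XP | ce | cec

Nullable set: {X}.
S -> SXc: X nullable, giving SXc | Sc.
P -> cXe: X nullable, giving cXe | ce.
Drop X -> ε.
X -> XP: X nullable, giving P | XP.
Unchanged (no nullable symbols): S -> ee; P -> e; X -> ce; X -> cec.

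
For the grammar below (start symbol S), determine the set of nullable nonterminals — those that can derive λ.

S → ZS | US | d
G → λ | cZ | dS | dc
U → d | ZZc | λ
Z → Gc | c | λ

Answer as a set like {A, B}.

Directly nullable (have an ε-rule): {G, U, Z}.
Not nullable: S — each has a terminal in every rule's right-hand side or depends on a non-nullable symbol.

{G, U, Z}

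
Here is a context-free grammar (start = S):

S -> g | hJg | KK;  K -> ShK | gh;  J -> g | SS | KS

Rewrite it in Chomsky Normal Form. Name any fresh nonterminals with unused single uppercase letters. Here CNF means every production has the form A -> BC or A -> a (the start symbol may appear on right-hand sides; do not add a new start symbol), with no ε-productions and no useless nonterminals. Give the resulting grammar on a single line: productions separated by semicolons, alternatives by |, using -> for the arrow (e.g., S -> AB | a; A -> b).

No ε-productions.
No unit productions to eliminate.
TERM: introduce B -> g, A -> h and substitute in every rule of length ≥2.
BIN: K -> SAK becomes K -> SC, C -> AK; S -> AJB becomes S -> AD, D -> JB.

S -> g | AD | KK; A -> h; B -> g; C -> AK; D -> JB; J -> g | KS | SS; K -> BA | SC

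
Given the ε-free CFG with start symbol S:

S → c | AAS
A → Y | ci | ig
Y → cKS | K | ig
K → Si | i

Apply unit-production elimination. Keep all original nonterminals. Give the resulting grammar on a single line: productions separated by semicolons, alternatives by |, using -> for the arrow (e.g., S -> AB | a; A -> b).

S -> c | AAS; A -> i | Si | ci | ig | cKS; K -> i | Si; Y -> i | Si | ig | cKS

Unit productions: A->Y, Y->K.
Unit pairs (A ⇒* B via units): (A,K), (A,Y), (Y,K).
S: inherits non-unit rules of {S} → AAS | c.
A: inherits non-unit rules of {A, K, Y} → Si | cKS | ci | i | ig.
K: inherits non-unit rules of {K} → Si | i.
Y: inherits non-unit rules of {K, Y} → Si | cKS | i | ig.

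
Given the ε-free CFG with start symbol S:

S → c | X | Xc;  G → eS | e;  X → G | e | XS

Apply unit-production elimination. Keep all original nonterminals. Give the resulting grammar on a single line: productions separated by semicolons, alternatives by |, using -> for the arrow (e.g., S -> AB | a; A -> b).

S -> c | e | XS | Xc | eS; G -> e | eS; X -> e | XS | eS

Unit productions: S->X, X->G.
Unit pairs (A ⇒* B via units): (S,G), (S,X), (X,G).
S: inherits non-unit rules of {G, S, X} → XS | Xc | c | e | eS.
G: inherits non-unit rules of {G} → e | eS.
X: inherits non-unit rules of {G, X} → XS | e | eS.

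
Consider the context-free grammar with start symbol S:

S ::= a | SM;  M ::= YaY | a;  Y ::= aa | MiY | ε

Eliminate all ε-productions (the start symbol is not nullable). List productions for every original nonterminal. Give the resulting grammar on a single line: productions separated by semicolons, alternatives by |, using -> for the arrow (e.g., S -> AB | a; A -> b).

S -> a | SM; M -> a | Ya | aY | YaY; Y -> Mi | aa | MiY

Nullable set: {Y}.
M -> YaY: Y, Y nullable, giving Ya | YaY | a | aY.
Drop Y -> ε.
Y -> MiY: Y nullable, giving Mi | MiY.
Unchanged (no nullable symbols): S -> SM; S -> a; M -> a; Y -> aa.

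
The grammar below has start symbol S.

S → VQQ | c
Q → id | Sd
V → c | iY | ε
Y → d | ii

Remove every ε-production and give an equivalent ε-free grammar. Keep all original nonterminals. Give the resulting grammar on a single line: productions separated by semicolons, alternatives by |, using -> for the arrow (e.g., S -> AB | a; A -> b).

S -> c | QQ | VQQ; Q -> Sd | id; V -> c | iY; Y -> d | ii

Nullable set: {V}.
S -> VQQ: V nullable, giving QQ | VQQ.
Drop V -> ε.
Unchanged (no nullable symbols): S -> c; Q -> Sd; Q -> id; V -> c; V -> iY; Y -> d; Y -> ii.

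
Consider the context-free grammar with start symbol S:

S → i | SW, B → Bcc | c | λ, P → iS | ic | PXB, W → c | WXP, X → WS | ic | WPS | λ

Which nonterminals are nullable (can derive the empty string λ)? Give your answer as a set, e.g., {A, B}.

Directly nullable (have an ε-rule): {B, X}.
Not nullable: P, S, W — each has a terminal in every rule's right-hand side or depends on a non-nullable symbol.

{B, X}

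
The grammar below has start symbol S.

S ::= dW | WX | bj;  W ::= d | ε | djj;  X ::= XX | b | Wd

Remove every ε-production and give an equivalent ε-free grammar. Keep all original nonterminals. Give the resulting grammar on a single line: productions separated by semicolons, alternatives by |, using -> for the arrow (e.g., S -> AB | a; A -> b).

Nullable set: {W}.
S -> WX: W nullable, giving WX | X.
S -> dW: W nullable, giving d | dW.
Drop W -> ε.
X -> Wd: W nullable, giving Wd | d.
Unchanged (no nullable symbols): S -> bj; W -> d; W -> djj; X -> XX; X -> b.

S -> X | d | WX | bj | dW; W -> d | djj; X -> b | d | Wd | XX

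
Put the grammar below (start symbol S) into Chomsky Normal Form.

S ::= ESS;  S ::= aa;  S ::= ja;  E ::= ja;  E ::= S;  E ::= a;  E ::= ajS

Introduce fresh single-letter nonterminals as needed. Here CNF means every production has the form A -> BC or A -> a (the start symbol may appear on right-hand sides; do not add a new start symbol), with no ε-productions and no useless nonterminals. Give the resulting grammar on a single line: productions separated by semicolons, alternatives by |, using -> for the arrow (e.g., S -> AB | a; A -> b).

No ε-productions.
After unit-elimination: S -> aa | ja | ESS; E -> a | aa | ja | ESS | ajS.
TERM: introduce A -> a, B -> j and substitute in every rule of length ≥2.
BIN: E -> ABS becomes E -> AC, C -> BS; E -> ESS becomes E -> ED, D -> SS; S -> ESS becomes S -> EF, F -> SS.

S -> AA | BA | EF; A -> a; B -> j; C -> BS; D -> SS; E -> a | AA | AC | BA | ED; F -> SS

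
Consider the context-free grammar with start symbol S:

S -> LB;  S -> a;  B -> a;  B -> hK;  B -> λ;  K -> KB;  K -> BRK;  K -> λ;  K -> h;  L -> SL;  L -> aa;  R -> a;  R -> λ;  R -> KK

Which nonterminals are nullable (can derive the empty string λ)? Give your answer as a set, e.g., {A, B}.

Directly nullable (have an ε-rule): {B, K, R}.
Not nullable: L, S — each has a terminal in every rule's right-hand side or depends on a non-nullable symbol.

{B, K, R}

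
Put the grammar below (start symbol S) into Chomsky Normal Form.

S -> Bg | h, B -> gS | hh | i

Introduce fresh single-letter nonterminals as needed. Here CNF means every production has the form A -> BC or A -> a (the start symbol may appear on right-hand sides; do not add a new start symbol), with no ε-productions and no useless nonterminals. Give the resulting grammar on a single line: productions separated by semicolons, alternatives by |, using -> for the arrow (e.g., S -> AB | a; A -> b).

No ε-productions.
No unit productions to eliminate.
TERM: introduce A -> g, C -> h and substitute in every rule of length ≥2.

S -> h | BA; A -> g; B -> i | AS | CC; C -> h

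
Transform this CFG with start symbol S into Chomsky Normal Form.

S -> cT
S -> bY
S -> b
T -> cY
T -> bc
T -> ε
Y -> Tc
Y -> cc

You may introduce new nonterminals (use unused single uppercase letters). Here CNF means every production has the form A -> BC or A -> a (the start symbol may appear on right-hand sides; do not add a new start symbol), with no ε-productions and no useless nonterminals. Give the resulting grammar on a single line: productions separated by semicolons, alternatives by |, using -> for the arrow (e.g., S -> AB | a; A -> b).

S -> b | c | AY | BT; A -> b; B -> c; T -> AB | BY; Y -> c | BB | TB

Nullable: {T}; after ε-elimination: S -> b | c | bY | cT; T -> bc | cY; Y -> c | Tc | cc.
No unit productions to eliminate.
TERM: introduce A -> b, B -> c and substitute in every rule of length ≥2.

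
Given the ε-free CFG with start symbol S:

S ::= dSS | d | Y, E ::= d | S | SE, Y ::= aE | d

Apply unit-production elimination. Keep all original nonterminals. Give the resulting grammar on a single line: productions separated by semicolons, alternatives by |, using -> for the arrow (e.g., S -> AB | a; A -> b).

S -> d | aE | dSS; E -> d | SE | aE | dSS; Y -> d | aE

Unit productions: E->S, S->Y.
Unit pairs (A ⇒* B via units): (E,S), (E,Y), (S,Y).
S: inherits non-unit rules of {S, Y} → aE | d | dSS.
E: inherits non-unit rules of {E, S, Y} → SE | aE | d | dSS.
Y: inherits non-unit rules of {Y} → aE | d.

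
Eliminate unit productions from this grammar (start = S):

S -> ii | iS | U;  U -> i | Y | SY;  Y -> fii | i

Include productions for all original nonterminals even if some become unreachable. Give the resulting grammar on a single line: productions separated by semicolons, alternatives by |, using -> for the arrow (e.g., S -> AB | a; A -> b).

Unit productions: S->U, U->Y.
Unit pairs (A ⇒* B via units): (S,U), (S,Y), (U,Y).
S: inherits non-unit rules of {S, U, Y} → SY | fii | i | iS | ii.
U: inherits non-unit rules of {U, Y} → SY | fii | i.
Y: inherits non-unit rules of {Y} → fii | i.

S -> i | SY | iS | ii | fii; U -> i | SY | fii; Y -> i | fii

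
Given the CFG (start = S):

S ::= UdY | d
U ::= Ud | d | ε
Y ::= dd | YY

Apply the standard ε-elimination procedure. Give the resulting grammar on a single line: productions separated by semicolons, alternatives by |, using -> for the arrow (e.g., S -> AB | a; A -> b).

S -> d | dY | UdY; U -> d | Ud; Y -> YY | dd

Nullable set: {U}.
S -> UdY: U nullable, giving UdY | dY.
Drop U -> ε.
U -> Ud: U nullable, giving Ud | d.
Unchanged (no nullable symbols): S -> d; U -> d; Y -> YY; Y -> dd.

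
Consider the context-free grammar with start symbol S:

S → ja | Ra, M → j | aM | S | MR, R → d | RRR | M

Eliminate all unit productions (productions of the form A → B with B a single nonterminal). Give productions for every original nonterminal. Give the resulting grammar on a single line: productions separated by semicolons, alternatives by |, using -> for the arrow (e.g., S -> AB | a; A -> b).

S -> Ra | ja; M -> j | MR | Ra | aM | ja; R -> d | j | MR | Ra | aM | ja | RRR

Unit productions: M->S, R->M.
Unit pairs (A ⇒* B via units): (M,S), (R,M), (R,S).
S: inherits non-unit rules of {S} → Ra | ja.
M: inherits non-unit rules of {M, S} → MR | Ra | aM | j | ja.
R: inherits non-unit rules of {M, R, S} → MR | RRR | Ra | aM | d | j | ja.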